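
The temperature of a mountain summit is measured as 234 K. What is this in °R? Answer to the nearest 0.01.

In Celsius: 234 - 273.15 = -39.1500°C.
In Rankine: -39.1500 × 1.8 + 491.67 = 421.20°R.

421.20°R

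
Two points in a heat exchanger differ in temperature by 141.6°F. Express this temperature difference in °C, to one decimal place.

78.7°C

Only the scale ratio 5/9 matters for a change in temperature.
141.6 × 5/9 = 78.7.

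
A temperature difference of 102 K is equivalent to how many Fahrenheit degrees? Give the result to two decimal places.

An interval of 1 K corresponds to 1.8°F.
102 × 1.8 = 183.60.

183.60°F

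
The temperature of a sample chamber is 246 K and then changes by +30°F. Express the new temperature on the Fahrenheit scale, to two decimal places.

Initial temperature in Celsius: 246 - 273.15 = -27.1500°C.
The 30°F change is an interval, so only the factor 5/9 applies: +30 × 5/9 = +16.6667°C.
Final Celsius temperature: -27.1500 + 16.6667 = -10.4833°C.
In Fahrenheit: -10.4833 × 1.8 + 32 = 13.13°F.

13.13°F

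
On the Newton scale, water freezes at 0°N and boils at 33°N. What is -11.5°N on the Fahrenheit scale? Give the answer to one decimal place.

-30.7°F

Linear interpolation between the fixed points: C = (-11.5 - 0) × 100 / (33 - 0) = -34.8485°C.
Then -34.8485 × 1.8 + 32 = -30.7°F.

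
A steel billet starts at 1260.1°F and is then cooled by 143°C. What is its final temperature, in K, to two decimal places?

812.43 K

Initial temperature in Celsius: (1260.1 - 32) × 5/9 = 682.2778°C.
Final Celsius temperature: 682.2778 - 143.0000 = 539.2778°C.
In kelvin: 539.2778 + 273.15 = 812.43 K.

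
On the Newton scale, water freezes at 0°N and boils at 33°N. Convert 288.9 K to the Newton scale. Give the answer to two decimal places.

First in Celsius: 288.9 - 273.15 = 15.7500°C.
Linearly onto the Newton scale: 0 + (15.7500 / 100) × (33 - 0) = 5.20°N.

5.20°N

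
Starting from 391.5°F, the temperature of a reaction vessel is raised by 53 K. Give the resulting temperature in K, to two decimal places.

Initial temperature in Celsius: (391.5 - 32) × 5/9 = 199.7222°C.
The 53 K change is an interval; Kelvin and Celsius degrees are the same size, so ΔC = +53°C.
Final Celsius temperature: 199.7222 + 53.0000 = 252.7222°C.
In kelvin: 252.7222 + 273.15 = 525.87 K.

525.87 K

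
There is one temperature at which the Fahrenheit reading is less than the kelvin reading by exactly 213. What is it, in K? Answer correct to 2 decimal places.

308.34 K

Let K be the kelvin reading. The Fahrenheit reading is F = 1.8·K - 459.67.
Require F - K = -213: (0.8)·K - 459.67 = -213.
K = (-213 + 459.67) / (0.8) = 308.34.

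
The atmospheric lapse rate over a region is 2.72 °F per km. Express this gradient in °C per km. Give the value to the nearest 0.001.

1.511 °C/km

Since only a temperature interval is involved, the additive offset between the scales drops out.
A change of 1°F is a change of 5/9°C, so 2.72 × 5/9 = 1.511.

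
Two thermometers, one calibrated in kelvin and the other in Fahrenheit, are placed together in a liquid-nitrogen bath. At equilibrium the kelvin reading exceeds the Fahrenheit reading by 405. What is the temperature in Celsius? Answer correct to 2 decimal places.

-204.81°C

Let x be the kelvin reading; then the Fahrenheit reading is 1.8·x - 459.67.
(1.8·x - 459.67) - x = -405  ⇒  (0.8)·x = 54.67  ⇒  x = 68.3375 K.
In Celsius: 68.3375 - 273.15 = -204.81°C.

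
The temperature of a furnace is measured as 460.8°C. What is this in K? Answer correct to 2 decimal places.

In kelvin: 460.8000 + 273.15 = 733.95 K.

733.95 K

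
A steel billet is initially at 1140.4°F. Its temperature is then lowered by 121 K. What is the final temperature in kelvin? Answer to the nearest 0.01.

Initial temperature in Celsius: (1140.4 - 32) × 5/9 = 615.7778°C.
The 121 K change is an interval; Kelvin and Celsius degrees are the same size, so ΔC = -121°C.
Final Celsius temperature: 615.7778 - 121.0000 = 494.7778°C.
In kelvin: 494.7778 + 273.15 = 767.93 K.

767.93 K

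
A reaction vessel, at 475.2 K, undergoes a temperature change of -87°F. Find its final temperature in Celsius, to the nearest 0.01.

Initial temperature in Celsius: 475.2 - 273.15 = 202.0500°C.
The 87°F change is an interval, so only the factor 5/9 applies: -87 × 5/9 = -48.3333°C.
Final Celsius temperature: 202.0500 - 48.3333 = 153.7167°C.

153.72°C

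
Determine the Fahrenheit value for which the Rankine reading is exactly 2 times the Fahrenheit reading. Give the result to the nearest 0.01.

Let F be the Fahrenheit reading. The Rankine reading is R = 1·F + 459.67.
Require R = 2·F: 1·F + 459.67 = 2·F.
(-1)·F = -459.67  ⇒  F = 459.67.

459.67°F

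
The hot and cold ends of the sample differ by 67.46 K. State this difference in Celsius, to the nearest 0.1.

67.5°C

Kelvin and Celsius degrees are the same size, so the interval is unchanged: 67.5.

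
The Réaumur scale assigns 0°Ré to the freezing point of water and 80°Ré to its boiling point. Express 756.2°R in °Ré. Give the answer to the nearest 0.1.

117.6°Ré

First in Celsius: (756.2 - 491.67) × 5/9 = 146.9611°C.
Linearly onto the Réaumur scale: 0 + (146.9611 / 100) × (80 - 0) = 117.6°Ré.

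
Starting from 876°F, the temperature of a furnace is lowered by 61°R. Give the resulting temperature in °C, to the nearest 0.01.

Initial temperature in Celsius: (876 - 32) × 5/9 = 468.8889°C.
The 61°R change is an interval, so only the factor 5/9 applies: -61 × 5/9 = -33.8889°C.
Final Celsius temperature: 468.8889 - 33.8889 = 435.0000°C.

435.00°C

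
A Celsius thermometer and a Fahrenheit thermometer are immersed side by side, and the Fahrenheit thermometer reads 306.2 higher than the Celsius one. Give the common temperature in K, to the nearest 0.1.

Let x be the Celsius reading; then the Fahrenheit reading is 1.8·x + 32.
(1.8·x + 32) - x = 306.2  ⇒  (0.8)·x = 274.2  ⇒  x = 342.7500°C.
In kelvin: 342.7500 + 273.15 = 615.9 K.

615.9 K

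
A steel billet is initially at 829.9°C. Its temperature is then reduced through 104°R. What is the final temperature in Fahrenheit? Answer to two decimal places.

The 104°R change is an interval, so only the factor 5/9 applies: -104 × 5/9 = -57.7778°C.
Final Celsius temperature: 829.9000 - 57.7778 = 772.1222°C.
In Fahrenheit: 772.1222 × 1.8 + 32 = 1421.82°F.

1421.82°F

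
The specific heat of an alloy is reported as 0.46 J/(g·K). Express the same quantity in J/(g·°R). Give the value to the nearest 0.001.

0.256 J/(g·°R)

Since only a temperature interval is involved, the additive offset between the scales drops out.
A change of 1°R is a change of 5/9 K, so per °R the value is 0.46 × 5/9 = 0.256.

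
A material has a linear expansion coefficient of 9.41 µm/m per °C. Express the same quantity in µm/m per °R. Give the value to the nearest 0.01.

The quantity depends on a temperature interval, so only the ratio of degree sizes applies; the offset between the scales is irrelevant.
A change of 1°R is a change of 5/9°C, so per °R the value is 9.41 × 5/9 = 5.23.

5.23 µm/m per °R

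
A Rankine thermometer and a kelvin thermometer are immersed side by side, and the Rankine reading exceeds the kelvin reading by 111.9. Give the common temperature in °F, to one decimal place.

Let x be the Rankine reading; then the kelvin reading is 5/9·x.
(5/9·x) - x = -111.9  ⇒  (-4/9)·x = -111.9  ⇒  x = 251.7750°R.
In Celsius: (251.775 - 491.67) × 5/9 = -133.2750°C.
In Fahrenheit: -133.2750 × 1.8 + 32 = -207.9°F.

-207.9°F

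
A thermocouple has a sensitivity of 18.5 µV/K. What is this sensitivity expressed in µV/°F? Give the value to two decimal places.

10.28 µV/°F

Since only a temperature interval is involved, the additive offset between the scales drops out.
A change of 1°F is a change of 5/9 K, so per °F the value is 18.5 × 5/9 = 10.28.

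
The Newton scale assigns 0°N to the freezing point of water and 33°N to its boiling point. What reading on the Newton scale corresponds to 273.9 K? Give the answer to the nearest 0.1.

First in Celsius: 273.9 - 273.15 = 0.7500°C.
Linearly onto the Newton scale: 0 + (0.7500 / 100) × (33 - 0) = 0.2°N.

0.2°N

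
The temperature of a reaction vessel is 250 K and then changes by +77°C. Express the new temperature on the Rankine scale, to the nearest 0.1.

588.6°R

Initial temperature in Celsius: 250 - 273.15 = -23.1500°C.
Final Celsius temperature: -23.1500 + 77.0000 = 53.8500°C.
In Rankine: 53.8500 × 1.8 + 491.67 = 588.6°R.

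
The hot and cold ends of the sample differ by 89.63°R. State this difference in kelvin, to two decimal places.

49.79 K

An interval of 1°R corresponds to 5/9 K.
89.63 × 5/9 = 49.79.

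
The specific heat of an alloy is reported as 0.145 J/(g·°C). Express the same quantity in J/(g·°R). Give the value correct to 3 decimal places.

Since only a temperature interval is involved, the additive offset between the scales drops out.
A change of 1°R is a change of 5/9°C, so per °R the value is 0.145 × 5/9 = 0.081.

0.081 J/(g·°R)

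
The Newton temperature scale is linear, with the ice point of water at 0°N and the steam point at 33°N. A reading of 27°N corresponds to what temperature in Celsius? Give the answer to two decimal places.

81.82°C

Linear interpolation between the fixed points: C = (27 - 0) × 100 / (33 - 0) = 81.8182°C.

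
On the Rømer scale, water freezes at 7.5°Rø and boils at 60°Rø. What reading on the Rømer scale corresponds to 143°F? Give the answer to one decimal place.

39.9°Rø

First in Celsius: (143 - 32) × 5/9 = 61.6667°C.
Linearly onto the Rømer scale: 7.5 + (61.6667 / 100) × (60 - 7.5) = 39.9°Rø.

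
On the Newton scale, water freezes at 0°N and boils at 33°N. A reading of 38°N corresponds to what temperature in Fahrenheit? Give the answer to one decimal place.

239.3°F

Linear interpolation between the fixed points: C = (38 - 0) × 100 / (33 - 0) = 115.1515°C.
Then 115.1515 × 1.8 + 32 = 239.3°F.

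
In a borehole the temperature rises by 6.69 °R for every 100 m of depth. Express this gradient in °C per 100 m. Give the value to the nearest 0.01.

The quantity depends on a temperature interval, so only the ratio of degree sizes applies; the offset between the scales is irrelevant.
A change of 1°R is a change of 5/9°C, so 6.69 × 5/9 = 3.72.

3.72 °C/100 m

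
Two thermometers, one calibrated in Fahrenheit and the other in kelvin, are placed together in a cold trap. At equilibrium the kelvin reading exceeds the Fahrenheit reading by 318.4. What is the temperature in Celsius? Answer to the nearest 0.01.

Let x be the Fahrenheit reading; then the kelvin reading is 5/9·x + 255.372.
(5/9·x + 255.372) - x = 318.4  ⇒  (-4/9)·x = 63.0278  ⇒  x = -141.8125°F.
In Celsius: (-141.8125 - 32) × 5/9 = -96.56°C.

-96.56°C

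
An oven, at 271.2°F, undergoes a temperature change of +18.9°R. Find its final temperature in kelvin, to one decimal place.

416.5 K

Initial temperature in Celsius: (271.2 - 32) × 5/9 = 132.8889°C.
The 18.9°R change is an interval, so only the factor 5/9 applies: +18.9 × 5/9 = +10.5000°C.
Final Celsius temperature: 132.8889 + 10.5000 = 143.3889°C.
In kelvin: 143.3889 + 273.15 = 416.5 K.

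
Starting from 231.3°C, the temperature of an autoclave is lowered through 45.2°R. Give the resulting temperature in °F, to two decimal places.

The 45.2°R change is an interval, so only the factor 5/9 applies: -45.2 × 5/9 = -25.1111°C.
Final Celsius temperature: 231.3000 - 25.1111 = 206.1889°C.
In Fahrenheit: 206.1889 × 1.8 + 32 = 403.14°F.

403.14°F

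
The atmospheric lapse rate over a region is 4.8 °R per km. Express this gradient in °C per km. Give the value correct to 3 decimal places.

2.667 °C/km

The quantity depends on a temperature interval, so only the ratio of degree sizes applies; the offset between the scales is irrelevant.
A change of 1°R is a change of 5/9°C, so 4.8 × 5/9 = 2.667.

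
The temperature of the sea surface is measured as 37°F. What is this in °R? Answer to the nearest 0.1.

496.7°R

In Celsius: (37 - 32) × 5/9 = 2.7778°C.
In Rankine: 2.7778 × 1.8 + 491.67 = 496.7°R.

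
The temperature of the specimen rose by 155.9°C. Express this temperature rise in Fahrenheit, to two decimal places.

Only the scale ratio 1.8 matters for a change in temperature.
155.9 × 1.8 = 280.62.

280.62°F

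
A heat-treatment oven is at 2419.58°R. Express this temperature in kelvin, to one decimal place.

1344.2 K

In Celsius: (2419.58 - 491.67) × 5/9 = 1071.0611°C.
In kelvin: 1071.0611 + 273.15 = 1344.2 K.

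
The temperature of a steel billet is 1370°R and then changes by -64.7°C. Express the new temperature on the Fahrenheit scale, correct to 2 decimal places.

793.87°F

Initial temperature in Celsius: (1370 - 491.67) × 5/9 = 487.9611°C.
Final Celsius temperature: 487.9611 - 64.7000 = 423.2611°C.
In Fahrenheit: 423.2611 × 1.8 + 32 = 793.87°F.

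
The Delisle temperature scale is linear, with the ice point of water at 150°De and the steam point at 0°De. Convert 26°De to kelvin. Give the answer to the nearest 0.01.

Linear interpolation between the fixed points: C = (26 - 150) × 100 / (0 - 150) = 82.6667°C.
Then 82.6667 + 273.15 = 355.82 K.

355.82 K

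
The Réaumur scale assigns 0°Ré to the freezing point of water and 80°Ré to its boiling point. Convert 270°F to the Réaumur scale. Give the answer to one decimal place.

First in Celsius: (270 - 32) × 5/9 = 132.2222°C.
Linearly onto the Réaumur scale: 0 + (132.2222 / 100) × (80 - 0) = 105.8°Ré.

105.8°Ré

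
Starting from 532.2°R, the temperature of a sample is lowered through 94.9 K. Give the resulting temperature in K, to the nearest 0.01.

200.77 K

Initial temperature in Celsius: (532.2 - 491.67) × 5/9 = 22.5167°C.
The 94.9 K change is an interval; Kelvin and Celsius degrees are the same size, so ΔC = -94.9°C.
Final Celsius temperature: 22.5167 - 94.9000 = -72.3833°C.
In kelvin: -72.3833 + 273.15 = 200.77 K.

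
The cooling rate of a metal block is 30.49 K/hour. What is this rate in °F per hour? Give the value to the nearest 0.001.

54.882 °F/hour

Since only a temperature interval is involved, the additive offset between the scales drops out.
A change of 1 K is a change of 1.8°F, so 30.49 × 1.8 = 54.882.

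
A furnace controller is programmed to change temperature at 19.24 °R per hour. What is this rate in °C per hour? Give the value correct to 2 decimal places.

10.69 °C/hour

Since only a temperature interval is involved, the additive offset between the scales drops out.
A change of 1°R is a change of 5/9°C, so 19.24 × 5/9 = 10.69.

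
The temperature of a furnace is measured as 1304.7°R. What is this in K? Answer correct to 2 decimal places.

In Celsius: (1304.7 - 491.67) × 5/9 = 451.6833°C.
In kelvin: 451.6833 + 273.15 = 724.83 K.

724.83 K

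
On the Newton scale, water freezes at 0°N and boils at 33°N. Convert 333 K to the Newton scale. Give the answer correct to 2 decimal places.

First in Celsius: 333 - 273.15 = 59.8500°C.
Linearly onto the Newton scale: 0 + (59.8500 / 100) × (33 - 0) = 19.75°N.

19.75°N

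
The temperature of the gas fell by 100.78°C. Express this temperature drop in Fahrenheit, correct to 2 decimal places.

181.40°F

An interval of 1°C corresponds to 1.8°F.
100.78 × 1.8 = 181.40.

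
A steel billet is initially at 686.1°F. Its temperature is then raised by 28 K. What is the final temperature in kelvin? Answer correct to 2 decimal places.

664.54 K

Initial temperature in Celsius: (686.1 - 32) × 5/9 = 363.3889°C.
The 28 K change is an interval; Kelvin and Celsius degrees are the same size, so ΔC = +28°C.
Final Celsius temperature: 363.3889 + 28.0000 = 391.3889°C.
In kelvin: 391.3889 + 273.15 = 664.54 K.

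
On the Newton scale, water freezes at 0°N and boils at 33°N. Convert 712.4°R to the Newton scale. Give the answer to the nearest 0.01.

40.47°N

First in Celsius: (712.4 - 491.67) × 5/9 = 122.6278°C.
Linearly onto the Newton scale: 0 + (122.6278 / 100) × (33 - 0) = 40.47°N.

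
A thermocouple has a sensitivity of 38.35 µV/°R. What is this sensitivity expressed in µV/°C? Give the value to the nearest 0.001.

Since only a temperature interval is involved, the additive offset between the scales drops out.
A change of 1°C is a change of 1.8°R, so per °C the value is 38.35 × 1.8 = 69.030.

69.030 µV/°C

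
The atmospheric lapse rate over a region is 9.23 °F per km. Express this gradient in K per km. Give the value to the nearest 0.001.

5.128 K/km

The quantity depends on a temperature interval, so only the ratio of degree sizes applies; the offset between the scales is irrelevant.
A change of 1°F is a change of 5/9 K, so 9.23 × 5/9 = 5.128.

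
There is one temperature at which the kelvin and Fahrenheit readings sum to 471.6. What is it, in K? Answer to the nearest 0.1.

332.6 K

Let K be the kelvin reading. The Fahrenheit reading is F = 1.8·K - 459.67.
Require K + F = 471.6: (2.8)·K - 459.67 = 471.6.
K = (471.6 + 459.67) / (2.8) = 332.6.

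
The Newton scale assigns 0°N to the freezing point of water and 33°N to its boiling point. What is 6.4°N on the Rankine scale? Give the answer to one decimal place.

526.6°R

Linear interpolation between the fixed points: C = (6.4 - 0) × 100 / (33 - 0) = 19.3939°C.
Then 19.3939 × 1.8 + 491.67 = 526.6°R.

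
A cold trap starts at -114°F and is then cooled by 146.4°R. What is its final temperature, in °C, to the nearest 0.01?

-162.44°C

Initial temperature in Celsius: (-114 - 32) × 5/9 = -81.1111°C.
The 146.4°R change is an interval, so only the factor 5/9 applies: -146.4 × 5/9 = -81.3333°C.
Final Celsius temperature: -81.1111 - 81.3333 = -162.4444°C.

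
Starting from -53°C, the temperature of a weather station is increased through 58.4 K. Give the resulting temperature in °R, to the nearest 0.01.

The 58.4 K change is an interval; Kelvin and Celsius degrees are the same size, so ΔC = +58.4°C.
Final Celsius temperature: -53.0000 + 58.4000 = 5.4000°C.
In Rankine: 5.4000 × 1.8 + 491.67 = 501.39°R.

501.39°R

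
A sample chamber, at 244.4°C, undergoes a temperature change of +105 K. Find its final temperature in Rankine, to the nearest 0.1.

The 105 K change is an interval; Kelvin and Celsius degrees are the same size, so ΔC = +105°C.
Final Celsius temperature: 244.4000 + 105.0000 = 349.4000°C.
In Rankine: 349.4000 × 1.8 + 491.67 = 1120.6°R.

1120.6°R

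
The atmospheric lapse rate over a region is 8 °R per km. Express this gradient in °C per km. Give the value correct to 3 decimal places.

Since only a temperature interval is involved, the additive offset between the scales drops out.
A change of 1°R is a change of 5/9°C, so 8 × 5/9 = 4.444.

4.444 °C/km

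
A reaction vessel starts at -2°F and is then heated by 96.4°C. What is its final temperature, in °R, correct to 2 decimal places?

Initial temperature in Celsius: (-2 - 32) × 5/9 = -18.8889°C.
Final Celsius temperature: -18.8889 + 96.4000 = 77.5111°C.
In Rankine: 77.5111 × 1.8 + 491.67 = 631.19°R.

631.19°R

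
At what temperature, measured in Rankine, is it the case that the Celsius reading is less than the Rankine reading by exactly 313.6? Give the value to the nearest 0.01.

Let R be the Rankine reading. The Celsius reading is C = 5/9·R - 273.15.
Require C - R = -313.6: (-4/9)·R - 273.15 = -313.6.
R = (-313.6 + 273.15) / (-4/9) = 91.01.

91.01°R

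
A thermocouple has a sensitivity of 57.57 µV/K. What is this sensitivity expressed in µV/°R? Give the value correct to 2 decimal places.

Since only a temperature interval is involved, the additive offset between the scales drops out.
A change of 1°R is a change of 5/9 K, so per °R the value is 57.57 × 5/9 = 31.98.

31.98 µV/°R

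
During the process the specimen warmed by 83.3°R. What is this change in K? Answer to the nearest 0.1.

Only the scale ratio 5/9 matters for a change in temperature.
83.3 × 5/9 = 46.3.

46.3 K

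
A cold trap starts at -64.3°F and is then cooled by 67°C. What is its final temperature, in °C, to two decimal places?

Initial temperature in Celsius: (-64.3 - 32) × 5/9 = -53.5000°C.
Final Celsius temperature: -53.5000 - 67.0000 = -120.5000°C.

-120.50°C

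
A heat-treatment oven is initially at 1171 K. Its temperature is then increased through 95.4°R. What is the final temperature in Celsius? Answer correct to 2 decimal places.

Initial temperature in Celsius: 1171 - 273.15 = 897.8500°C.
The 95.4°R change is an interval, so only the factor 5/9 applies: +95.4 × 5/9 = +53.0000°C.
Final Celsius temperature: 897.8500 + 53.0000 = 950.8500°C.

950.85°C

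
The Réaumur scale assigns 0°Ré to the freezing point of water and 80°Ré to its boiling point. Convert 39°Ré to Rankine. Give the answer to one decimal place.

Linear interpolation between the fixed points: C = (39 - 0) × 100 / (80 - 0) = 48.7500°C.
Then 48.7500 × 1.8 + 491.67 = 579.4°R.

579.4°R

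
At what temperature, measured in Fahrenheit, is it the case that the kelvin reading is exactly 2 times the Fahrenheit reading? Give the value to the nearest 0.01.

Let F be the Fahrenheit reading. The kelvin reading is K = 5/9·F + 255.372.
Require K = 2·F: 5/9·F + 255.372 = 2·F.
(-13/9)·F = -255.372  ⇒  F = 176.80.

176.80°F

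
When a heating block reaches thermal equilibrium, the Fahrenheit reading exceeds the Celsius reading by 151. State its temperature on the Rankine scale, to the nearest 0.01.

759.42°R

Let x be the Fahrenheit reading; then the Celsius reading is 5/9·x - 17.7778.
(5/9·x - 17.7778) - x = -151  ⇒  (-4/9)·x = -133.222  ⇒  x = 299.7500°F.
In Celsius: (299.75 - 32) × 5/9 = 148.7500°C.
In Rankine: 148.7500 × 1.8 + 491.67 = 759.42°R.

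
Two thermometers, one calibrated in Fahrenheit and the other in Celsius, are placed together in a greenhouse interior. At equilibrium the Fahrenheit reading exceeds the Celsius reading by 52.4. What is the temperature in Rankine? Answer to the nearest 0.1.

Let x be the Fahrenheit reading; then the Celsius reading is 5/9·x - 17.7778.
(5/9·x - 17.7778) - x = -52.4  ⇒  (-4/9)·x = -34.6222  ⇒  x = 77.9000°F.
In Celsius: (77.9 - 32) × 5/9 = 25.5000°C.
In Rankine: 25.5000 × 1.8 + 491.67 = 537.6°R.

537.6°R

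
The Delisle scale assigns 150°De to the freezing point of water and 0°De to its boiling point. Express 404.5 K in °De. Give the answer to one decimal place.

-47.0°De

First in Celsius: 404.5 - 273.15 = 131.3500°C.
Linearly onto the Delisle scale: 150 + (131.3500 / 100) × (0 - 150) = -47.0°De.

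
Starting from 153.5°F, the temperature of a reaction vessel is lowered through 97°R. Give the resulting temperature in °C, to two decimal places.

Initial temperature in Celsius: (153.5 - 32) × 5/9 = 67.5000°C.
The 97°R change is an interval, so only the factor 5/9 applies: -97 × 5/9 = -53.8889°C.
Final Celsius temperature: 67.5000 - 53.8889 = 13.6111°C.

13.61°C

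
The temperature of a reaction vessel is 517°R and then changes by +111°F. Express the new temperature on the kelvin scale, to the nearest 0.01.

348.89 K

Initial temperature in Celsius: (517 - 491.67) × 5/9 = 14.0722°C.
The 111°F change is an interval, so only the factor 5/9 applies: +111 × 5/9 = +61.6667°C.
Final Celsius temperature: 14.0722 + 61.6667 = 75.7389°C.
In kelvin: 75.7389 + 273.15 = 348.89 K.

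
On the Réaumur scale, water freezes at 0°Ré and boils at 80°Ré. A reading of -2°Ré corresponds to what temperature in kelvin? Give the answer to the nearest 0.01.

Linear interpolation between the fixed points: C = (-2 - 0) × 100 / (80 - 0) = -2.5000°C.
Then -2.5000 + 273.15 = 270.65 K.

270.65 K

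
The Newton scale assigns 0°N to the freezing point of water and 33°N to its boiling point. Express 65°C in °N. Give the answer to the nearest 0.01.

21.45°N

Linearly onto the Newton scale: 0 + (65.0000 / 100) × (33 - 0) = 21.45°N.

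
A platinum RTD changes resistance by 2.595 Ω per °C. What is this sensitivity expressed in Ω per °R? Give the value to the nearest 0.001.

Since only a temperature interval is involved, the additive offset between the scales drops out.
A change of 1°R is a change of 5/9°C, so per °R the value is 2.595 × 5/9 = 1.442.

1.442 Ω per °R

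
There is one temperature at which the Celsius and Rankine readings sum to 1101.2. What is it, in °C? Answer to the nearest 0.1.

Let C be the Celsius reading. The Rankine reading is R = 1.8·C + 491.67.
Require C + R = 1101.2: (2.8)·C + 491.67 = 1101.2.
C = (1101.2 - 491.67) / (2.8) = 217.7.

217.7°C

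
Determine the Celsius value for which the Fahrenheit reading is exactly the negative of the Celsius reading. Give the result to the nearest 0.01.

Let C be the Celsius reading. The Fahrenheit reading is F = 1.8·C + 32.
Require F = -1·C: 1.8·C + 32 = -1·C.
(2.8)·C = -32  ⇒  C = -11.43.

-11.43°C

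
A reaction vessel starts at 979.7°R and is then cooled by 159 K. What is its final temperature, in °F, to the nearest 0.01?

233.83°F

Initial temperature in Celsius: (979.7 - 491.67) × 5/9 = 271.1278°C.
The 159 K change is an interval; Kelvin and Celsius degrees are the same size, so ΔC = -159°C.
Final Celsius temperature: 271.1278 - 159.0000 = 112.1278°C.
In Fahrenheit: 112.1278 × 1.8 + 32 = 233.83°F.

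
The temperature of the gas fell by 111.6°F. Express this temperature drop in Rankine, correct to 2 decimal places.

Fahrenheit and Rankine degrees are the same size, so the interval is unchanged: 111.60.

111.60°R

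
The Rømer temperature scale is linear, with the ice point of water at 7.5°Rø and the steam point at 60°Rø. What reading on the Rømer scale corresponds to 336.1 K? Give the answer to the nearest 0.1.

First in Celsius: 336.1 - 273.15 = 62.9500°C.
Linearly onto the Rømer scale: 7.5 + (62.9500 / 100) × (60 - 7.5) = 40.5°Rø.

40.5°Rø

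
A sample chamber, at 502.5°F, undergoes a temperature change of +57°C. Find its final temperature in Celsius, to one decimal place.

Initial temperature in Celsius: (502.5 - 32) × 5/9 = 261.3889°C.
Final Celsius temperature: 261.3889 + 57.0000 = 318.3889°C.

318.4°C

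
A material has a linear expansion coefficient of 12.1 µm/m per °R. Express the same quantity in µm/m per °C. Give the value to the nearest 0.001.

21.780 µm/m per °C

Since only a temperature interval is involved, the additive offset between the scales drops out.
A change of 1°C is a change of 1.8°R, so per °C the value is 12.1 × 1.8 = 21.780.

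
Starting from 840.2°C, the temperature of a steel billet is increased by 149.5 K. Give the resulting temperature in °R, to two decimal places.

2273.13°R

The 149.5 K change is an interval; Kelvin and Celsius degrees are the same size, so ΔC = +149.5°C.
Final Celsius temperature: 840.2000 + 149.5000 = 989.7000°C.
In Rankine: 989.7000 × 1.8 + 491.67 = 2273.13°R.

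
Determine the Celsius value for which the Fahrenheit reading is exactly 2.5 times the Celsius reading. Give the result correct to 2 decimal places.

45.71°C

Let C be the Celsius reading. The Fahrenheit reading is F = 1.8·C + 32.
Require F = 2.5·C: 1.8·C + 32 = 2.5·C.
(-0.7)·C = -32  ⇒  C = 45.71.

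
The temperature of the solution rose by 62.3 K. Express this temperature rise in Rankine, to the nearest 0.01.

112.14°R

An interval of 1 K corresponds to 1.8°R.
62.3 × 1.8 = 112.14.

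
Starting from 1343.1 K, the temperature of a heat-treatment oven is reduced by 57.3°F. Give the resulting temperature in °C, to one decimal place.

Initial temperature in Celsius: 1343.1 - 273.15 = 1069.9500°C.
The 57.3°F change is an interval, so only the factor 5/9 applies: -57.3 × 5/9 = -31.8333°C.
Final Celsius temperature: 1069.9500 - 31.8333 = 1038.1167°C.

1038.1°C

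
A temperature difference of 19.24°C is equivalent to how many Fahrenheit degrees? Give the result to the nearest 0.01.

34.63°F

Only the scale ratio 1.8 matters for a change in temperature.
19.24 × 1.8 = 34.63.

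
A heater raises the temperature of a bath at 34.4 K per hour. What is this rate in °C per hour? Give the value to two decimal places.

Since only a temperature interval is involved, the additive offset between the scales drops out.
A change of 1 K is a change of 1°C, so 34.4 × 1 = 34.40.

34.40 °C/hour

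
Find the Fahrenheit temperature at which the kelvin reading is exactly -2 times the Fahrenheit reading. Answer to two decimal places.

Let F be the Fahrenheit reading. The kelvin reading is K = 5/9·F + 255.372.
Require K = -2·F: 5/9·F + 255.372 = -2·F.
(23/9)·F = -255.372  ⇒  F = -99.93.

-99.93°F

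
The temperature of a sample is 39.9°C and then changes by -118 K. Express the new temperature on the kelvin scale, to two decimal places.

The 118 K change is an interval; Kelvin and Celsius degrees are the same size, so ΔC = -118°C.
Final Celsius temperature: 39.9000 - 118.0000 = -78.1000°C.
In kelvin: -78.1000 + 273.15 = 195.05 K.

195.05 K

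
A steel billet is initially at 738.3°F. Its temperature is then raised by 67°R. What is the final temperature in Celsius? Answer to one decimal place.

Initial temperature in Celsius: (738.3 - 32) × 5/9 = 392.3889°C.
The 67°R change is an interval, so only the factor 5/9 applies: +67 × 5/9 = +37.2222°C.
Final Celsius temperature: 392.3889 + 37.2222 = 429.6111°C.

429.6°C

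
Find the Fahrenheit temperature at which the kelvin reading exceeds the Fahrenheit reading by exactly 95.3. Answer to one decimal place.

360.2°F

Let F be the Fahrenheit reading. The kelvin reading is K = 5/9·F + 255.372.
Require K - F = 95.3: (-4/9)·F + 255.372 = 95.3.
F = (95.3 - 255.372) / (-4/9) = 360.2.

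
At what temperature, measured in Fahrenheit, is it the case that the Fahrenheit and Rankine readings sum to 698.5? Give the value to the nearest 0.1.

Let F be the Fahrenheit reading. The Rankine reading is R = 1·F + 459.67.
Require F + R = 698.5: (2)·F + 459.67 = 698.5.
F = (698.5 - 459.67) / (2) = 119.4.

119.4°F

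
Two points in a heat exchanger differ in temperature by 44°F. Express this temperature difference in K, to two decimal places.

24.44 K

An interval of 1°F corresponds to 5/9 K.
44 × 5/9 = 24.44.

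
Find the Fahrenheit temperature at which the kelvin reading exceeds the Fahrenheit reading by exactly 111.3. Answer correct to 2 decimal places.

324.16°F

Let F be the Fahrenheit reading. The kelvin reading is K = 5/9·F + 255.372.
Require K - F = 111.3: (-4/9)·F + 255.372 = 111.3.
F = (111.3 - 255.372) / (-4/9) = 324.16.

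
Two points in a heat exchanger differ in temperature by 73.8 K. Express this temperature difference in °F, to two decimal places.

132.84°F

For a temperature interval the offset drops out; only the factor 1.8 applies.
73.8 × 1.8 = 132.84.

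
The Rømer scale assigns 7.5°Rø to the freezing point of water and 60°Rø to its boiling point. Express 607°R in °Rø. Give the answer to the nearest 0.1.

First in Celsius: (607 - 491.67) × 5/9 = 64.0722°C.
Linearly onto the Rømer scale: 7.5 + (64.0722 / 100) × (60 - 7.5) = 41.1°Rø.

41.1°Rø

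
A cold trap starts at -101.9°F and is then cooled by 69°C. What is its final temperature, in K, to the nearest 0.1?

Initial temperature in Celsius: (-101.9 - 32) × 5/9 = -74.3889°C.
Final Celsius temperature: -74.3889 - 69.0000 = -143.3889°C.
In kelvin: -143.3889 + 273.15 = 129.8 K.

129.8 K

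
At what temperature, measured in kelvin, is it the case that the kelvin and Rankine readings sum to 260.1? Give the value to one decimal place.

Let K be the kelvin reading. The Rankine reading is R = 1.8·K.
Require K + R = 260.1: (2.8)·K = 260.1.
K = (260.1) / (2.8) = 92.9.

92.9 K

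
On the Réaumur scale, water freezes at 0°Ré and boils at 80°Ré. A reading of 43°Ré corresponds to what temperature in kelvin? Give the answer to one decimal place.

326.9 K

Linear interpolation between the fixed points: C = (43 - 0) × 100 / (80 - 0) = 53.7500°C.
Then 53.7500 + 273.15 = 326.9 K.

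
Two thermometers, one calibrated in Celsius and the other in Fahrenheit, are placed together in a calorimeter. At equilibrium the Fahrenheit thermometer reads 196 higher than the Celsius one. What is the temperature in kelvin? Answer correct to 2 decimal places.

478.15 K

Let x be the Celsius reading; then the Fahrenheit reading is 1.8·x + 32.
(1.8·x + 32) - x = 196  ⇒  (0.8)·x = 164  ⇒  x = 205.0000°C.
In kelvin: 205.0000 + 273.15 = 478.15 K.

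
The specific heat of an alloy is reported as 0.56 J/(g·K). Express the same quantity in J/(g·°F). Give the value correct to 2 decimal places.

0.31 J/(g·°F)

The quantity depends on a temperature interval, so only the ratio of degree sizes applies; the offset between the scales is irrelevant.
A change of 1°F is a change of 5/9 K, so per °F the value is 0.56 × 5/9 = 0.31.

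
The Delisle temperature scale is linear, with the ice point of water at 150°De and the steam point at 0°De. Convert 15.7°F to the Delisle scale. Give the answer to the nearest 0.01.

163.58°De

First in Celsius: (15.7 - 32) × 5/9 = -9.0556°C.
Linearly onto the Delisle scale: 150 + (-9.0556 / 100) × (0 - 150) = 163.58°De.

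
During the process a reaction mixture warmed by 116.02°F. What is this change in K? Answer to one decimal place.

64.5 K

Only the scale ratio 5/9 matters for a change in temperature.
116.02 × 5/9 = 64.5.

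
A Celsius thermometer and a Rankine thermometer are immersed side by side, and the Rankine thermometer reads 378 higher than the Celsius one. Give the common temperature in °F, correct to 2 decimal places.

-223.76°F

Let x be the Celsius reading; then the Rankine reading is 1.8·x + 491.67.
(1.8·x + 491.67) - x = 378  ⇒  (0.8)·x = -113.67  ⇒  x = -142.0875°C.
In Fahrenheit: -142.0875 × 1.8 + 32 = -223.76°F.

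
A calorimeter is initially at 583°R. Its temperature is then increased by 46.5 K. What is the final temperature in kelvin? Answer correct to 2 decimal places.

370.39 K

Initial temperature in Celsius: (583 - 491.67) × 5/9 = 50.7389°C.
The 46.5 K change is an interval; Kelvin and Celsius degrees are the same size, so ΔC = +46.5°C.
Final Celsius temperature: 50.7389 + 46.5000 = 97.2389°C.
In kelvin: 97.2389 + 273.15 = 370.39 K.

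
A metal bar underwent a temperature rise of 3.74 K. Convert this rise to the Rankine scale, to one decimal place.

For a temperature interval the offset drops out; only the factor 1.8 applies.
3.74 × 1.8 = 6.7.

6.7°R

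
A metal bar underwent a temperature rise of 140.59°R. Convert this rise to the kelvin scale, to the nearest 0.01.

78.11 K

For a temperature interval the offset drops out; only the factor 5/9 applies.
140.59 × 5/9 = 78.11.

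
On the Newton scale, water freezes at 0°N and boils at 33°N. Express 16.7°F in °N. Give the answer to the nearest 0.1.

-2.8°N

First in Celsius: (16.7 - 32) × 5/9 = -8.5000°C.
Linearly onto the Newton scale: 0 + (-8.5000 / 100) × (33 - 0) = -2.8°N.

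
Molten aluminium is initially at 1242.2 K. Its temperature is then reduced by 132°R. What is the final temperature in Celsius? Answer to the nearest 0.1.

895.7°C

Initial temperature in Celsius: 1242.2 - 273.15 = 969.0500°C.
The 132°R change is an interval, so only the factor 5/9 applies: -132 × 5/9 = -73.3333°C.
Final Celsius temperature: 969.0500 - 73.3333 = 895.7167°C.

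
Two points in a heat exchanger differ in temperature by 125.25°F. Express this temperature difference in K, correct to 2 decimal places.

69.58 K

Only the scale ratio 5/9 matters for a change in temperature.
125.25 × 5/9 = 69.58.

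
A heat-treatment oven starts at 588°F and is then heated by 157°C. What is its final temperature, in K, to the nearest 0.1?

Initial temperature in Celsius: (588 - 32) × 5/9 = 308.8889°C.
Final Celsius temperature: 308.8889 + 157.0000 = 465.8889°C.
In kelvin: 465.8889 + 273.15 = 739.0 K.

739.0 K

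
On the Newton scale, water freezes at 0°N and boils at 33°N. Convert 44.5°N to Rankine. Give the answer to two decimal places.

Linear interpolation between the fixed points: C = (44.5 - 0) × 100 / (33 - 0) = 134.8485°C.
Then 134.8485 × 1.8 + 491.67 = 734.40°R.

734.40°R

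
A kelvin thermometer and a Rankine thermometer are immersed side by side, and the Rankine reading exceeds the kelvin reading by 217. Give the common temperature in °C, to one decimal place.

Let x be the kelvin reading; then the Rankine reading is 1.8·x.
(1.8·x) - x = 217  ⇒  (0.8)·x = 217  ⇒  x = 271.2500 K.
In Celsius: 271.25 - 273.15 = -1.9°C.

-1.9°C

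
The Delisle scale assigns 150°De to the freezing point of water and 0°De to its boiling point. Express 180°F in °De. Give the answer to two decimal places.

First in Celsius: (180 - 32) × 5/9 = 82.2222°C.
Linearly onto the Delisle scale: 150 + (82.2222 / 100) × (0 - 150) = 26.67°De.

26.67°De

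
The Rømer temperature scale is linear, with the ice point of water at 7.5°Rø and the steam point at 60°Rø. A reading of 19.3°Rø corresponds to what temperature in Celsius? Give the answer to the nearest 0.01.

22.48°C

Linear interpolation between the fixed points: C = (19.3 - 7.5) × 100 / (60 - 7.5) = 22.4762°C.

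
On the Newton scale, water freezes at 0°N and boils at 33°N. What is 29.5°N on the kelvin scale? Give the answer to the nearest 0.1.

Linear interpolation between the fixed points: C = (29.5 - 0) × 100 / (33 - 0) = 89.3939°C.
Then 89.3939 + 273.15 = 362.5 K.

362.5 K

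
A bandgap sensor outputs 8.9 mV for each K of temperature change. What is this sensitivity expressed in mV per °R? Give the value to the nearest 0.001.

4.944 mV per °R

Since only a temperature interval is involved, the additive offset between the scales drops out.
A change of 1°R is a change of 5/9 K, so per °R the value is 8.9 × 5/9 = 4.944.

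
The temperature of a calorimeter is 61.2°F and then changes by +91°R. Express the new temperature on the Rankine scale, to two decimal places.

611.87°R

Initial temperature in Celsius: (61.2 - 32) × 5/9 = 16.2222°C.
The 91°R change is an interval, so only the factor 5/9 applies: +91 × 5/9 = +50.5556°C.
Final Celsius temperature: 16.2222 + 50.5556 = 66.7778°C.
In Rankine: 66.7778 × 1.8 + 491.67 = 611.87°R.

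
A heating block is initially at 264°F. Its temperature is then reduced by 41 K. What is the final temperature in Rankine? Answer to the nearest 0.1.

Initial temperature in Celsius: (264 - 32) × 5/9 = 128.8889°C.
The 41 K change is an interval; Kelvin and Celsius degrees are the same size, so ΔC = -41°C.
Final Celsius temperature: 128.8889 - 41.0000 = 87.8889°C.
In Rankine: 87.8889 × 1.8 + 491.67 = 649.9°R.

649.9°R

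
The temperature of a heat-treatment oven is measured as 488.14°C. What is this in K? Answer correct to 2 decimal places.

In kelvin: 488.1400 + 273.15 = 761.29 K.

761.29 K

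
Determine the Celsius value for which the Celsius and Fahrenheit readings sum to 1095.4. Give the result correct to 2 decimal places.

379.79°C

Let C be the Celsius reading. The Fahrenheit reading is F = 1.8·C + 32.
Require C + F = 1095.4: (2.8)·C + 32 = 1095.4.
C = (1095.4 - 32) / (2.8) = 379.79.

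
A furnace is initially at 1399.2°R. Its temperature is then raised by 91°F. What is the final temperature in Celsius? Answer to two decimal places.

554.74°C

Initial temperature in Celsius: (1399.2 - 491.67) × 5/9 = 504.1833°C.
The 91°F change is an interval, so only the factor 5/9 applies: +91 × 5/9 = +50.5556°C.
Final Celsius temperature: 504.1833 + 50.5556 = 554.7389°C.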